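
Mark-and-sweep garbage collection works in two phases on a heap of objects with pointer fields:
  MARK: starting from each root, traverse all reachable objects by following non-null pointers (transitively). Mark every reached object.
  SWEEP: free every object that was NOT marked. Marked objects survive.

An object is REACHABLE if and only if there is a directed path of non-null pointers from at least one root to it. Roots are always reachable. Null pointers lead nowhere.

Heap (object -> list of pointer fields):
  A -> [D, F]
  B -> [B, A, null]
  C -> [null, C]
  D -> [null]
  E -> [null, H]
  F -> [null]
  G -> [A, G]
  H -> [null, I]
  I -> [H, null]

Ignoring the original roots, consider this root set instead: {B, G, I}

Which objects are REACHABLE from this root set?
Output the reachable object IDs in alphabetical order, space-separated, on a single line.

Roots: B G I
Mark B: refs=B A null, marked=B
Mark G: refs=A G, marked=B G
Mark I: refs=H null, marked=B G I
Mark A: refs=D F, marked=A B G I
Mark H: refs=null I, marked=A B G H I
Mark D: refs=null, marked=A B D G H I
Mark F: refs=null, marked=A B D F G H I
Unmarked (collected): C E

Answer: A B D F G H I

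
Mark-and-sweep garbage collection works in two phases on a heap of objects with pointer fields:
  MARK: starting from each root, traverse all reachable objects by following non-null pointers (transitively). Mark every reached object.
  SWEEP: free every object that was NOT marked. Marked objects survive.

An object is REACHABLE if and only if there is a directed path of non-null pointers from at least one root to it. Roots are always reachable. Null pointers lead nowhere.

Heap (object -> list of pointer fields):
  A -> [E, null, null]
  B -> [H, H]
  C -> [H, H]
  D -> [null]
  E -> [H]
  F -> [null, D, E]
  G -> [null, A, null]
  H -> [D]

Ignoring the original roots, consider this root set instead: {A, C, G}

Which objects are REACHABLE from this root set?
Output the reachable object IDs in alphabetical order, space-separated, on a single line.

Answer: A C D E G H

Derivation:
Roots: A C G
Mark A: refs=E null null, marked=A
Mark C: refs=H H, marked=A C
Mark G: refs=null A null, marked=A C G
Mark E: refs=H, marked=A C E G
Mark H: refs=D, marked=A C E G H
Mark D: refs=null, marked=A C D E G H
Unmarked (collected): B F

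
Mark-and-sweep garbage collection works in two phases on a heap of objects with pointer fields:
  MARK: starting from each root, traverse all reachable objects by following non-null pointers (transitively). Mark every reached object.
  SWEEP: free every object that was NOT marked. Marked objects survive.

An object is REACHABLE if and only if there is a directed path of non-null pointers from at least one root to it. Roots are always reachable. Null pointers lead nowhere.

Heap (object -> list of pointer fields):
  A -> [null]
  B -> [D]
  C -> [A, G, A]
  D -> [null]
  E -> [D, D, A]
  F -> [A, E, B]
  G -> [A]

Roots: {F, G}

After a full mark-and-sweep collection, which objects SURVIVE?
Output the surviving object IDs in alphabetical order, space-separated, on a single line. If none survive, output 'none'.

Roots: F G
Mark F: refs=A E B, marked=F
Mark G: refs=A, marked=F G
Mark A: refs=null, marked=A F G
Mark E: refs=D D A, marked=A E F G
Mark B: refs=D, marked=A B E F G
Mark D: refs=null, marked=A B D E F G
Unmarked (collected): C

Answer: A B D E F G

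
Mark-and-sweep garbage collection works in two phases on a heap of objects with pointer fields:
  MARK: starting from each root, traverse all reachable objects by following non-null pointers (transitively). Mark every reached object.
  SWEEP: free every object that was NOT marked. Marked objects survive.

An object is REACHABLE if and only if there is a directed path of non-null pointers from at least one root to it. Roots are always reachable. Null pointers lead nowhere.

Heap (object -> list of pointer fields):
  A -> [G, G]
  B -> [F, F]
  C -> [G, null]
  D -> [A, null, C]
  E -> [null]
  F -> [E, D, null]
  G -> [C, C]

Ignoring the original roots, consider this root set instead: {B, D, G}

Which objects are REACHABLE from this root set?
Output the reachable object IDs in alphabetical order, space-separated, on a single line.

Answer: A B C D E F G

Derivation:
Roots: B D G
Mark B: refs=F F, marked=B
Mark D: refs=A null C, marked=B D
Mark G: refs=C C, marked=B D G
Mark F: refs=E D null, marked=B D F G
Mark A: refs=G G, marked=A B D F G
Mark C: refs=G null, marked=A B C D F G
Mark E: refs=null, marked=A B C D E F G
Unmarked (collected): (none)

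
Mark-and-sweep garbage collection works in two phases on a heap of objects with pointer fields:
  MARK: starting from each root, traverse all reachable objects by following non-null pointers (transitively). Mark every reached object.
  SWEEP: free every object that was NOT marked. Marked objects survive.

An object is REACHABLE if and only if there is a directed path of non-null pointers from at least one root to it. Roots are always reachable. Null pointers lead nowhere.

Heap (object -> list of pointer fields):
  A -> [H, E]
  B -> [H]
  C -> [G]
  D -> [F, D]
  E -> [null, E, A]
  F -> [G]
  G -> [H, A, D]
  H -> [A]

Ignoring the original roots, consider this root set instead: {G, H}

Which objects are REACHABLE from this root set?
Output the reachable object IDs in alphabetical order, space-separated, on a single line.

Answer: A D E F G H

Derivation:
Roots: G H
Mark G: refs=H A D, marked=G
Mark H: refs=A, marked=G H
Mark A: refs=H E, marked=A G H
Mark D: refs=F D, marked=A D G H
Mark E: refs=null E A, marked=A D E G H
Mark F: refs=G, marked=A D E F G H
Unmarked (collected): B C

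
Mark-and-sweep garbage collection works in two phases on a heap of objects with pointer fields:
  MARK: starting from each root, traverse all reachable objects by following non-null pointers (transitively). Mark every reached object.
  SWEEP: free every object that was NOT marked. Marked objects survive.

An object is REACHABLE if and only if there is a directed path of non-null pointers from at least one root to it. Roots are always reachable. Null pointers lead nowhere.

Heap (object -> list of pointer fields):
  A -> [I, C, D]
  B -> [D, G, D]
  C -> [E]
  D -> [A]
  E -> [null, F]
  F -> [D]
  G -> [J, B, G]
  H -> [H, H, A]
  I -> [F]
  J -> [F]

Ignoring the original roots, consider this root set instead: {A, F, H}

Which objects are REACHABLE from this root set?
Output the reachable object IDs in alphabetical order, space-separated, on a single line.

Roots: A F H
Mark A: refs=I C D, marked=A
Mark F: refs=D, marked=A F
Mark H: refs=H H A, marked=A F H
Mark I: refs=F, marked=A F H I
Mark C: refs=E, marked=A C F H I
Mark D: refs=A, marked=A C D F H I
Mark E: refs=null F, marked=A C D E F H I
Unmarked (collected): B G J

Answer: A C D E F H I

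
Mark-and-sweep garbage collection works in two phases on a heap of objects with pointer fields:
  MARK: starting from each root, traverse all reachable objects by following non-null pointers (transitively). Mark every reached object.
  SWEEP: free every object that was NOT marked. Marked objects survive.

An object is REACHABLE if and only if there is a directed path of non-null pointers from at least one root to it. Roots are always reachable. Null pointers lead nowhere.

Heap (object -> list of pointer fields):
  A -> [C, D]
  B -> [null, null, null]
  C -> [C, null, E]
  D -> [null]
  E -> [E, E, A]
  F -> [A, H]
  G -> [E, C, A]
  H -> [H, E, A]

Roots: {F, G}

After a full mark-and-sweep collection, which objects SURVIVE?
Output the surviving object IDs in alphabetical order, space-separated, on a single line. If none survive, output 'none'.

Answer: A C D E F G H

Derivation:
Roots: F G
Mark F: refs=A H, marked=F
Mark G: refs=E C A, marked=F G
Mark A: refs=C D, marked=A F G
Mark H: refs=H E A, marked=A F G H
Mark E: refs=E E A, marked=A E F G H
Mark C: refs=C null E, marked=A C E F G H
Mark D: refs=null, marked=A C D E F G H
Unmarked (collected): B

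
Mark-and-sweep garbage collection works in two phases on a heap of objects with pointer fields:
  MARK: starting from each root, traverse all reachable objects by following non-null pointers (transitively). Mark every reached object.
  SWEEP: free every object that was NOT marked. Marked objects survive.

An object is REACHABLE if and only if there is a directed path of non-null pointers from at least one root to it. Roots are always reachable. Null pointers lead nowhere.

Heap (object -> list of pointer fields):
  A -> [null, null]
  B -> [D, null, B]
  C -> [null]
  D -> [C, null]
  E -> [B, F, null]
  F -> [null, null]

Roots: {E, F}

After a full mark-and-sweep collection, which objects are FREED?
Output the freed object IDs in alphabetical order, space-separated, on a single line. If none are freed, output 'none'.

Answer: A

Derivation:
Roots: E F
Mark E: refs=B F null, marked=E
Mark F: refs=null null, marked=E F
Mark B: refs=D null B, marked=B E F
Mark D: refs=C null, marked=B D E F
Mark C: refs=null, marked=B C D E F
Unmarked (collected): A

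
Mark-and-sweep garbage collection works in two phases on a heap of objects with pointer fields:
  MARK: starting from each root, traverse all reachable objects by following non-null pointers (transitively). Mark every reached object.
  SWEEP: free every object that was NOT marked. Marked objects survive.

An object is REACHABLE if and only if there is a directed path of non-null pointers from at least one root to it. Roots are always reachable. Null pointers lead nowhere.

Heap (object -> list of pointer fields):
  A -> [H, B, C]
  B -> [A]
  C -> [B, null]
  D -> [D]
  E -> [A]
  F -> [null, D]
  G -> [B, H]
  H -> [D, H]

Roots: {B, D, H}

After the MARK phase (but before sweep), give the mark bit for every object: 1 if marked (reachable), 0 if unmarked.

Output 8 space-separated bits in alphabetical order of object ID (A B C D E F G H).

Answer: 1 1 1 1 0 0 0 1

Derivation:
Roots: B D H
Mark B: refs=A, marked=B
Mark D: refs=D, marked=B D
Mark H: refs=D H, marked=B D H
Mark A: refs=H B C, marked=A B D H
Mark C: refs=B null, marked=A B C D H
Unmarked (collected): E F G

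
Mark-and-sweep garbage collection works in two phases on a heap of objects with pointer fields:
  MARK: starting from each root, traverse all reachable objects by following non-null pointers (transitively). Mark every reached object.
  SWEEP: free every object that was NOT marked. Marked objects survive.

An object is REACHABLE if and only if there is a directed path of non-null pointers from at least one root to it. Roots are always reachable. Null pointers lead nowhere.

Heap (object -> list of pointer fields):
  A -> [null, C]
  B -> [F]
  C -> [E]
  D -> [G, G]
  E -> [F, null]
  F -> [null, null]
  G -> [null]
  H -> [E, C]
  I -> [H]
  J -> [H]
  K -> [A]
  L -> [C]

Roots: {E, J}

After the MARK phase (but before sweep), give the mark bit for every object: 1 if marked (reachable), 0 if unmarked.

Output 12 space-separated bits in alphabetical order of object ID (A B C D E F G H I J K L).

Roots: E J
Mark E: refs=F null, marked=E
Mark J: refs=H, marked=E J
Mark F: refs=null null, marked=E F J
Mark H: refs=E C, marked=E F H J
Mark C: refs=E, marked=C E F H J
Unmarked (collected): A B D G I K L

Answer: 0 0 1 0 1 1 0 1 0 1 0 0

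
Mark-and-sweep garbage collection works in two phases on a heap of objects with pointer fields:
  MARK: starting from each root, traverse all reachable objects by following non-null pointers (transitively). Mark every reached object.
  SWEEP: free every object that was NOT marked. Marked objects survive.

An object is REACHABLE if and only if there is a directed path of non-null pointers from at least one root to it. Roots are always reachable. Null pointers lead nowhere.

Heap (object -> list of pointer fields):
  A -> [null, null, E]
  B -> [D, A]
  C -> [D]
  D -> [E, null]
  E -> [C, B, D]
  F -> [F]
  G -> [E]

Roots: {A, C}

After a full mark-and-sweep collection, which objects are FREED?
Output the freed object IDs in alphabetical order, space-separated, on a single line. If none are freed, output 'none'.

Roots: A C
Mark A: refs=null null E, marked=A
Mark C: refs=D, marked=A C
Mark E: refs=C B D, marked=A C E
Mark D: refs=E null, marked=A C D E
Mark B: refs=D A, marked=A B C D E
Unmarked (collected): F G

Answer: F G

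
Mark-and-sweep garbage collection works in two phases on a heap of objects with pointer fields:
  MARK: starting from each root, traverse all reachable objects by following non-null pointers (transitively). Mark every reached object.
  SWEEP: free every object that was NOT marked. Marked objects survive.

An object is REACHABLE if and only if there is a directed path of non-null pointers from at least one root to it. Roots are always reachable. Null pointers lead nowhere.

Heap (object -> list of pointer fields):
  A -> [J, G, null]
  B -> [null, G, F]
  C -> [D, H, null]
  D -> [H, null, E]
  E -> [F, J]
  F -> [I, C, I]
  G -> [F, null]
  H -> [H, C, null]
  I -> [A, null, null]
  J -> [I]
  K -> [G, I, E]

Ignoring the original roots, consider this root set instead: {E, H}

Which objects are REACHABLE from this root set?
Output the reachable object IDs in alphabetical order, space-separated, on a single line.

Answer: A C D E F G H I J

Derivation:
Roots: E H
Mark E: refs=F J, marked=E
Mark H: refs=H C null, marked=E H
Mark F: refs=I C I, marked=E F H
Mark J: refs=I, marked=E F H J
Mark C: refs=D H null, marked=C E F H J
Mark I: refs=A null null, marked=C E F H I J
Mark D: refs=H null E, marked=C D E F H I J
Mark A: refs=J G null, marked=A C D E F H I J
Mark G: refs=F null, marked=A C D E F G H I J
Unmarked (collected): B K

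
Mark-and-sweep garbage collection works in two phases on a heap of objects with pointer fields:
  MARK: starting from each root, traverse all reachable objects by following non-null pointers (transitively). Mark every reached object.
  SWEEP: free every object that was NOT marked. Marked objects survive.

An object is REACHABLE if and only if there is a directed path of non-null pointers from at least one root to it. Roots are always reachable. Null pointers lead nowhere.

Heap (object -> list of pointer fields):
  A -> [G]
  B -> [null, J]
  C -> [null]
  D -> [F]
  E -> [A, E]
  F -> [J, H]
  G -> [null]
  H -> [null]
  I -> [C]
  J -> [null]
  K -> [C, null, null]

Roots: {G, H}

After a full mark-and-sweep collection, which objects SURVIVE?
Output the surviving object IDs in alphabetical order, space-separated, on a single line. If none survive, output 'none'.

Answer: G H

Derivation:
Roots: G H
Mark G: refs=null, marked=G
Mark H: refs=null, marked=G H
Unmarked (collected): A B C D E F I J K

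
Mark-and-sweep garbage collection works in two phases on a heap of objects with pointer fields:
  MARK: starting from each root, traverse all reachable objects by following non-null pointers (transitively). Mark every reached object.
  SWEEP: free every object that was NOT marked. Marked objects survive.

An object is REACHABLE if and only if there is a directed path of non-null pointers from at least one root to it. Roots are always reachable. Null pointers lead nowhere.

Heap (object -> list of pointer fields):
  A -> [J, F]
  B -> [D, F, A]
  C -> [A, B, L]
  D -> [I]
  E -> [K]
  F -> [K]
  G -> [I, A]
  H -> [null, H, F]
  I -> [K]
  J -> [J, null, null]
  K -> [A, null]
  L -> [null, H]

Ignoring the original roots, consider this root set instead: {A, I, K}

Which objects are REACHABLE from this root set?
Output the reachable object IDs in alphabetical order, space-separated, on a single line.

Roots: A I K
Mark A: refs=J F, marked=A
Mark I: refs=K, marked=A I
Mark K: refs=A null, marked=A I K
Mark J: refs=J null null, marked=A I J K
Mark F: refs=K, marked=A F I J K
Unmarked (collected): B C D E G H L

Answer: A F I J K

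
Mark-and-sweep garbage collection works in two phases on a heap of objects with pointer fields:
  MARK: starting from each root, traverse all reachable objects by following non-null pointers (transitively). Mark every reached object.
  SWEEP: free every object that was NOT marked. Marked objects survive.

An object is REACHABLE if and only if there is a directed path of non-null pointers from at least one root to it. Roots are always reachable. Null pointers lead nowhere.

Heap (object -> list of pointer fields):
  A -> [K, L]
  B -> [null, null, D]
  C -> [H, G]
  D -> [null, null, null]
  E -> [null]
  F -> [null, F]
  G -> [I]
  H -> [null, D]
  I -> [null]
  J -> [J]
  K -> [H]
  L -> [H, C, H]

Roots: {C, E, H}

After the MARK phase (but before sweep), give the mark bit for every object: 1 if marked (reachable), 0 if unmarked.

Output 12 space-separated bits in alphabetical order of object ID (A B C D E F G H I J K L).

Roots: C E H
Mark C: refs=H G, marked=C
Mark E: refs=null, marked=C E
Mark H: refs=null D, marked=C E H
Mark G: refs=I, marked=C E G H
Mark D: refs=null null null, marked=C D E G H
Mark I: refs=null, marked=C D E G H I
Unmarked (collected): A B F J K L

Answer: 0 0 1 1 1 0 1 1 1 0 0 0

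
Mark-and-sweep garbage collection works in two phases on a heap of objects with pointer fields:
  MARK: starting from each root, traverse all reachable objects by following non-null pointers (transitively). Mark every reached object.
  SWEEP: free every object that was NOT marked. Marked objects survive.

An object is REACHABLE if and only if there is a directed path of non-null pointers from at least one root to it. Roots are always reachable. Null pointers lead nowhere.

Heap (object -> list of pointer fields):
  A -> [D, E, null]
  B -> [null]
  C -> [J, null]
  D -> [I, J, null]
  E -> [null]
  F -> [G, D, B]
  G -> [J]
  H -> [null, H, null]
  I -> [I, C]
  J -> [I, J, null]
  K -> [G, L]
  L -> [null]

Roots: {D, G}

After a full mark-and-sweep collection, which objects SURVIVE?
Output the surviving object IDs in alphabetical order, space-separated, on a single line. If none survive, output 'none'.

Answer: C D G I J

Derivation:
Roots: D G
Mark D: refs=I J null, marked=D
Mark G: refs=J, marked=D G
Mark I: refs=I C, marked=D G I
Mark J: refs=I J null, marked=D G I J
Mark C: refs=J null, marked=C D G I J
Unmarked (collected): A B E F H K L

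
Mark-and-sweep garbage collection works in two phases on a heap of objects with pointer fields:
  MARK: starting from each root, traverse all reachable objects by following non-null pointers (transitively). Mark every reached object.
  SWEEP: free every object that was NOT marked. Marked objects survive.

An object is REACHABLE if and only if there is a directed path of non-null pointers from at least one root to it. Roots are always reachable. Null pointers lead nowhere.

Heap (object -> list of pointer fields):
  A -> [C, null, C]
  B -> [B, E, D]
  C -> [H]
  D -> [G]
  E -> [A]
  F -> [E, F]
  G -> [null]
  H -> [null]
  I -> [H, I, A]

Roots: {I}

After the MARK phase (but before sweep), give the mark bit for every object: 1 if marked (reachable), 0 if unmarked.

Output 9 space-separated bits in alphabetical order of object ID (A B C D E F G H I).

Answer: 1 0 1 0 0 0 0 1 1

Derivation:
Roots: I
Mark I: refs=H I A, marked=I
Mark H: refs=null, marked=H I
Mark A: refs=C null C, marked=A H I
Mark C: refs=H, marked=A C H I
Unmarked (collected): B D E F G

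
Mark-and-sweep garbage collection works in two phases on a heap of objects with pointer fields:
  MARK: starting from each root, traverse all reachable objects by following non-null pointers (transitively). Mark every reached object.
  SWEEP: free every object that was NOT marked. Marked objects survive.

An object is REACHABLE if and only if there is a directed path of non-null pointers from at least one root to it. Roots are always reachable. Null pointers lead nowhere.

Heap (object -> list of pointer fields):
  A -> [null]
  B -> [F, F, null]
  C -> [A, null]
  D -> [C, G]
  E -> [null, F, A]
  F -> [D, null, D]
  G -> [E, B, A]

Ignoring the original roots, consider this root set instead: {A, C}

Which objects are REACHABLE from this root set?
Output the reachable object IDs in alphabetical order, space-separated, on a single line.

Answer: A C

Derivation:
Roots: A C
Mark A: refs=null, marked=A
Mark C: refs=A null, marked=A C
Unmarked (collected): B D E F G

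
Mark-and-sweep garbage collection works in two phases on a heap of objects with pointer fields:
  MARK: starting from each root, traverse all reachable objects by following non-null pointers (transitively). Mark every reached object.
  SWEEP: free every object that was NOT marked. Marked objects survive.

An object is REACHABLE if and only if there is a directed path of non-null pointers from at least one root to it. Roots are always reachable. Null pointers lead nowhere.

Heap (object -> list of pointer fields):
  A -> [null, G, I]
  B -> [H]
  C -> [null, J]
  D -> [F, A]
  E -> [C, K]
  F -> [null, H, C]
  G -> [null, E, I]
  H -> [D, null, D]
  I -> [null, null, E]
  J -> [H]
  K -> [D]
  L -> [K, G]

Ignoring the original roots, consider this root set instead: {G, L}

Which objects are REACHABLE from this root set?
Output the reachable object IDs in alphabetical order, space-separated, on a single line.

Answer: A C D E F G H I J K L

Derivation:
Roots: G L
Mark G: refs=null E I, marked=G
Mark L: refs=K G, marked=G L
Mark E: refs=C K, marked=E G L
Mark I: refs=null null E, marked=E G I L
Mark K: refs=D, marked=E G I K L
Mark C: refs=null J, marked=C E G I K L
Mark D: refs=F A, marked=C D E G I K L
Mark J: refs=H, marked=C D E G I J K L
Mark F: refs=null H C, marked=C D E F G I J K L
Mark A: refs=null G I, marked=A C D E F G I J K L
Mark H: refs=D null D, marked=A C D E F G H I J K L
Unmarked (collected): B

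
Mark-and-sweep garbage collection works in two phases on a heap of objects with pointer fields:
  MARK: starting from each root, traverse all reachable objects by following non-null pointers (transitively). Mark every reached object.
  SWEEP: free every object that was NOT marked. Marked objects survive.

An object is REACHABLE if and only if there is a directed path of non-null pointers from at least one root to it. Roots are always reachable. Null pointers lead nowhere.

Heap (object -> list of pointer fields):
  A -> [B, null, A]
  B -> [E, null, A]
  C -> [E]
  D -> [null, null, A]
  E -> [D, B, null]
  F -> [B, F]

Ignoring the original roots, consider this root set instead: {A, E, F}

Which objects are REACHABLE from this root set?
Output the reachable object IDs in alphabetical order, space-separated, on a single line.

Answer: A B D E F

Derivation:
Roots: A E F
Mark A: refs=B null A, marked=A
Mark E: refs=D B null, marked=A E
Mark F: refs=B F, marked=A E F
Mark B: refs=E null A, marked=A B E F
Mark D: refs=null null A, marked=A B D E F
Unmarked (collected): C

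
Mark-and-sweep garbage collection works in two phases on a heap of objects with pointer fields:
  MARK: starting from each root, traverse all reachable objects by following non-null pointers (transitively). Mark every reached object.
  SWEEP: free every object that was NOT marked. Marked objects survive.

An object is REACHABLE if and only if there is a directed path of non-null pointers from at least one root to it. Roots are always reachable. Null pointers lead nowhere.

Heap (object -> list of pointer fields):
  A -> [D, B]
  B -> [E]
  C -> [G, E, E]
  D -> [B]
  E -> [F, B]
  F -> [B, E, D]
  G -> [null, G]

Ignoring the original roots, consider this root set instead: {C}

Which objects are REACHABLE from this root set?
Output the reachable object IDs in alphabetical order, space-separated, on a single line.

Roots: C
Mark C: refs=G E E, marked=C
Mark G: refs=null G, marked=C G
Mark E: refs=F B, marked=C E G
Mark F: refs=B E D, marked=C E F G
Mark B: refs=E, marked=B C E F G
Mark D: refs=B, marked=B C D E F G
Unmarked (collected): A

Answer: B C D E F G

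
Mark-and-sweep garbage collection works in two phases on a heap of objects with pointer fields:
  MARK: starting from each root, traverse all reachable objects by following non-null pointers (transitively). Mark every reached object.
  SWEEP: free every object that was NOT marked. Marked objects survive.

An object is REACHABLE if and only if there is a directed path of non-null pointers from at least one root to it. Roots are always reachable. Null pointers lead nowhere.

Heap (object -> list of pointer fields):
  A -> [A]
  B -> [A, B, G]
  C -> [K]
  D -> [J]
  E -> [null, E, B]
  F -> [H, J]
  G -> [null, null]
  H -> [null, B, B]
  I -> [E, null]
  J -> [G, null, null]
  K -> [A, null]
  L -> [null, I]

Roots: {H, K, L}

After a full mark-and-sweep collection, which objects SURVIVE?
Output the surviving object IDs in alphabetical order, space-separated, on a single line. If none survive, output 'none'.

Answer: A B E G H I K L

Derivation:
Roots: H K L
Mark H: refs=null B B, marked=H
Mark K: refs=A null, marked=H K
Mark L: refs=null I, marked=H K L
Mark B: refs=A B G, marked=B H K L
Mark A: refs=A, marked=A B H K L
Mark I: refs=E null, marked=A B H I K L
Mark G: refs=null null, marked=A B G H I K L
Mark E: refs=null E B, marked=A B E G H I K L
Unmarked (collected): C D F J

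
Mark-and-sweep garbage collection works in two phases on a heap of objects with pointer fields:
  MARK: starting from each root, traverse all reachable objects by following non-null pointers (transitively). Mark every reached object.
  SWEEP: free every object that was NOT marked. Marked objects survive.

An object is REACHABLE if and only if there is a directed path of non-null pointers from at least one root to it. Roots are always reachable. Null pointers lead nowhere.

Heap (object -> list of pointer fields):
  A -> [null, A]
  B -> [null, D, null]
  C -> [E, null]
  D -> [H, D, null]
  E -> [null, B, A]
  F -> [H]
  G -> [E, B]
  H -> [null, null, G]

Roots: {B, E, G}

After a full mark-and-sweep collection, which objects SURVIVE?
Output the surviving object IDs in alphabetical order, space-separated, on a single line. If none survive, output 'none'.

Answer: A B D E G H

Derivation:
Roots: B E G
Mark B: refs=null D null, marked=B
Mark E: refs=null B A, marked=B E
Mark G: refs=E B, marked=B E G
Mark D: refs=H D null, marked=B D E G
Mark A: refs=null A, marked=A B D E G
Mark H: refs=null null G, marked=A B D E G H
Unmarked (collected): C F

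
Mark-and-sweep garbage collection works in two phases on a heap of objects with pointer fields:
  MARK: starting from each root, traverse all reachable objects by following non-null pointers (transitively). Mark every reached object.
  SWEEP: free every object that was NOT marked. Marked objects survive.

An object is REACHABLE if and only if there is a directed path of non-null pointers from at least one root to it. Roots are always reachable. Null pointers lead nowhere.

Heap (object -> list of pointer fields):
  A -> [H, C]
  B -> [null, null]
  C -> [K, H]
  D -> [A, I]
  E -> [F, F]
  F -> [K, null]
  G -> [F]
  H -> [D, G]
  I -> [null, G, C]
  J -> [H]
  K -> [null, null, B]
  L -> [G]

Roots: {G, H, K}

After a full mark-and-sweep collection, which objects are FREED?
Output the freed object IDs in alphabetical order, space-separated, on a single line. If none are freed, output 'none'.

Roots: G H K
Mark G: refs=F, marked=G
Mark H: refs=D G, marked=G H
Mark K: refs=null null B, marked=G H K
Mark F: refs=K null, marked=F G H K
Mark D: refs=A I, marked=D F G H K
Mark B: refs=null null, marked=B D F G H K
Mark A: refs=H C, marked=A B D F G H K
Mark I: refs=null G C, marked=A B D F G H I K
Mark C: refs=K H, marked=A B C D F G H I K
Unmarked (collected): E J L

Answer: E J L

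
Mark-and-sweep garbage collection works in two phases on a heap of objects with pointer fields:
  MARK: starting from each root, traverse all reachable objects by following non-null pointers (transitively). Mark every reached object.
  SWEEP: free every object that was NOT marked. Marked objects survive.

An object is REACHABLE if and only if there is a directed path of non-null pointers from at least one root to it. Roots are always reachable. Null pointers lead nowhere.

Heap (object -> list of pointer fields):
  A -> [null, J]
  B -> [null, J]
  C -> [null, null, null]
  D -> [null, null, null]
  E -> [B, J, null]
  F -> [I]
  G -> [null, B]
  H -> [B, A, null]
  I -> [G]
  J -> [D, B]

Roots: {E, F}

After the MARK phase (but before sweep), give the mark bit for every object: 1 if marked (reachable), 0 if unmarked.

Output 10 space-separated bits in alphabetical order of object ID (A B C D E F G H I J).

Answer: 0 1 0 1 1 1 1 0 1 1

Derivation:
Roots: E F
Mark E: refs=B J null, marked=E
Mark F: refs=I, marked=E F
Mark B: refs=null J, marked=B E F
Mark J: refs=D B, marked=B E F J
Mark I: refs=G, marked=B E F I J
Mark D: refs=null null null, marked=B D E F I J
Mark G: refs=null B, marked=B D E F G I J
Unmarked (collected): A C H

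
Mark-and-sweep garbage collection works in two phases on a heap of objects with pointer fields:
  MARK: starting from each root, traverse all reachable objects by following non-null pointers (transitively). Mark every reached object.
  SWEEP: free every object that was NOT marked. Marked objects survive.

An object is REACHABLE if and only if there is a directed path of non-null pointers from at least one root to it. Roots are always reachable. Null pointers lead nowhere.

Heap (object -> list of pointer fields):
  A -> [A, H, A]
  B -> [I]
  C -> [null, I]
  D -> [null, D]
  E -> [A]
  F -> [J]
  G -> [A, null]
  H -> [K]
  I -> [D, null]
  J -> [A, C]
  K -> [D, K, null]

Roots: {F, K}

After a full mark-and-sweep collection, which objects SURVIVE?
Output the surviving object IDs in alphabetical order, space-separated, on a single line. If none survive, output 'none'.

Roots: F K
Mark F: refs=J, marked=F
Mark K: refs=D K null, marked=F K
Mark J: refs=A C, marked=F J K
Mark D: refs=null D, marked=D F J K
Mark A: refs=A H A, marked=A D F J K
Mark C: refs=null I, marked=A C D F J K
Mark H: refs=K, marked=A C D F H J K
Mark I: refs=D null, marked=A C D F H I J K
Unmarked (collected): B E G

Answer: A C D F H I J K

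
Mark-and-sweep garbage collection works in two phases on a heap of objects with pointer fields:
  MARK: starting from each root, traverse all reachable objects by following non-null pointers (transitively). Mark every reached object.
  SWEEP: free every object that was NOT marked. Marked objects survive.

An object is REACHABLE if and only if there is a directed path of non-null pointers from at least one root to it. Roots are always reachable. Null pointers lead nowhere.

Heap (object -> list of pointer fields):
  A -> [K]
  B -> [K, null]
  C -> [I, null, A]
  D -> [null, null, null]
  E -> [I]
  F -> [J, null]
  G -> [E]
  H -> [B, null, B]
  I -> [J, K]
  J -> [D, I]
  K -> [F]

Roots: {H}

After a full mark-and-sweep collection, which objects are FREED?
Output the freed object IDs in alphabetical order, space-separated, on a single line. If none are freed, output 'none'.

Roots: H
Mark H: refs=B null B, marked=H
Mark B: refs=K null, marked=B H
Mark K: refs=F, marked=B H K
Mark F: refs=J null, marked=B F H K
Mark J: refs=D I, marked=B F H J K
Mark D: refs=null null null, marked=B D F H J K
Mark I: refs=J K, marked=B D F H I J K
Unmarked (collected): A C E G

Answer: A C E G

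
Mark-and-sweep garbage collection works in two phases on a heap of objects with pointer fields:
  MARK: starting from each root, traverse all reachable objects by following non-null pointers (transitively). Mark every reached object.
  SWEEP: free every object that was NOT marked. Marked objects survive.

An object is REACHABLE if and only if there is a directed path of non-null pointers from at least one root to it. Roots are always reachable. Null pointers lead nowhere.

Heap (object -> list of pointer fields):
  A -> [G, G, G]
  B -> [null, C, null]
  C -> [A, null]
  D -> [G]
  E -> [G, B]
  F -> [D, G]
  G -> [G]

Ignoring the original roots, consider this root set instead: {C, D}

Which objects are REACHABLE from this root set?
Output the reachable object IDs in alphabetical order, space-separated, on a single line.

Answer: A C D G

Derivation:
Roots: C D
Mark C: refs=A null, marked=C
Mark D: refs=G, marked=C D
Mark A: refs=G G G, marked=A C D
Mark G: refs=G, marked=A C D G
Unmarked (collected): B E F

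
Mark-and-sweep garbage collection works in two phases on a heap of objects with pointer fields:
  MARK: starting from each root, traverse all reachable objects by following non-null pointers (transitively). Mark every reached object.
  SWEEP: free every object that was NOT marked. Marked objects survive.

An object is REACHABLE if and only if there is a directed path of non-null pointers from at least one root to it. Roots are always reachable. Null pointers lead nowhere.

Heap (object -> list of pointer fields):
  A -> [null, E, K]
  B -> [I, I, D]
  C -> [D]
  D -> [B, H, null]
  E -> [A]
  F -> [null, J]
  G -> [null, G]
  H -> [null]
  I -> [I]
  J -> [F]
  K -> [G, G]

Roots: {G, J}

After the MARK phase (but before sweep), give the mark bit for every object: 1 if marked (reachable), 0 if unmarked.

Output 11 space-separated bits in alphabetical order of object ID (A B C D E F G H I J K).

Roots: G J
Mark G: refs=null G, marked=G
Mark J: refs=F, marked=G J
Mark F: refs=null J, marked=F G J
Unmarked (collected): A B C D E H I K

Answer: 0 0 0 0 0 1 1 0 0 1 0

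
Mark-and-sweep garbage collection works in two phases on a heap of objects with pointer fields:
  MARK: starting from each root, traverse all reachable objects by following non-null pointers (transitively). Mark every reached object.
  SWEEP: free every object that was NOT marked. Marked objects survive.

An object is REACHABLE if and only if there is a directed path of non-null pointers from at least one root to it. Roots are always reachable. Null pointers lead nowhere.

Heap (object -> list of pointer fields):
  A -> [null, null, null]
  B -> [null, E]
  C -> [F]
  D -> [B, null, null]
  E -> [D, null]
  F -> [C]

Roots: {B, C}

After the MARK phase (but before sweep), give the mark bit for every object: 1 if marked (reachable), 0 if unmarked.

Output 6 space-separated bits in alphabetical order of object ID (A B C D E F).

Answer: 0 1 1 1 1 1

Derivation:
Roots: B C
Mark B: refs=null E, marked=B
Mark C: refs=F, marked=B C
Mark E: refs=D null, marked=B C E
Mark F: refs=C, marked=B C E F
Mark D: refs=B null null, marked=B C D E F
Unmarked (collected): A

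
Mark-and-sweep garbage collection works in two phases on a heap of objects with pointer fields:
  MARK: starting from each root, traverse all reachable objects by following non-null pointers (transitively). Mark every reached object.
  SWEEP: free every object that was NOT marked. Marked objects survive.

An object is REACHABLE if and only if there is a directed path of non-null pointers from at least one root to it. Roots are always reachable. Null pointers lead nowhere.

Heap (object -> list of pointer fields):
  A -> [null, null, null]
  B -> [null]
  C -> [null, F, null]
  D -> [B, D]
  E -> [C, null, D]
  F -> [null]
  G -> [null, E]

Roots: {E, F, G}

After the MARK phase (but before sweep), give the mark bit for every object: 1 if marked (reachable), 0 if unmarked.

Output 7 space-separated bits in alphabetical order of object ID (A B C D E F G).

Answer: 0 1 1 1 1 1 1

Derivation:
Roots: E F G
Mark E: refs=C null D, marked=E
Mark F: refs=null, marked=E F
Mark G: refs=null E, marked=E F G
Mark C: refs=null F null, marked=C E F G
Mark D: refs=B D, marked=C D E F G
Mark B: refs=null, marked=B C D E F G
Unmarked (collected): A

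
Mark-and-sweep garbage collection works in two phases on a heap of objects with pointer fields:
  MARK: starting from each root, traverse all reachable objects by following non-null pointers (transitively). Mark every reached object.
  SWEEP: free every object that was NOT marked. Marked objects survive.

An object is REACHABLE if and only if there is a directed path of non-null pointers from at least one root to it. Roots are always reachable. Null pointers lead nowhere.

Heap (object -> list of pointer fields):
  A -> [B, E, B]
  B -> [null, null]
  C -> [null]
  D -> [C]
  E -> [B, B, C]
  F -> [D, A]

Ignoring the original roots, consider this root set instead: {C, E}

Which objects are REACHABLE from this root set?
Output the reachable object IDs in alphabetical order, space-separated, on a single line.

Answer: B C E

Derivation:
Roots: C E
Mark C: refs=null, marked=C
Mark E: refs=B B C, marked=C E
Mark B: refs=null null, marked=B C E
Unmarked (collected): A D F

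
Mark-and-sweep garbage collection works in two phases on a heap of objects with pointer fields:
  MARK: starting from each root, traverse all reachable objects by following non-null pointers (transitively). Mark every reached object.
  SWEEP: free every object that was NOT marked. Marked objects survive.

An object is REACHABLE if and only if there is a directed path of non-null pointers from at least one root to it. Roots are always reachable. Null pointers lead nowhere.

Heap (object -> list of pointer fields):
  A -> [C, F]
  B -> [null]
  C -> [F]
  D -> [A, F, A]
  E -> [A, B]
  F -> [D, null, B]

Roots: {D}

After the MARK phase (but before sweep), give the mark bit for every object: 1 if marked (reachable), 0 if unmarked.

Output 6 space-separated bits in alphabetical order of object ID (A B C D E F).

Roots: D
Mark D: refs=A F A, marked=D
Mark A: refs=C F, marked=A D
Mark F: refs=D null B, marked=A D F
Mark C: refs=F, marked=A C D F
Mark B: refs=null, marked=A B C D F
Unmarked (collected): E

Answer: 1 1 1 1 0 1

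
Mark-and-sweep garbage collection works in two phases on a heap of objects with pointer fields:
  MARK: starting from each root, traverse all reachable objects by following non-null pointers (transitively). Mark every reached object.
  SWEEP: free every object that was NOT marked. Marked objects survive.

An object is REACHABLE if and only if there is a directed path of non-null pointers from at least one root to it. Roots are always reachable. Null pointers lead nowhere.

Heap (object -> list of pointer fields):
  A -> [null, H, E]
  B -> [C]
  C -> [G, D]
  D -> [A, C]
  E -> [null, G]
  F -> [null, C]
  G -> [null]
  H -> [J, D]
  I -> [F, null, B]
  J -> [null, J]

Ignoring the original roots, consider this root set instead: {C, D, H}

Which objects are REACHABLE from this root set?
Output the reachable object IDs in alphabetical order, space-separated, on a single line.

Answer: A C D E G H J

Derivation:
Roots: C D H
Mark C: refs=G D, marked=C
Mark D: refs=A C, marked=C D
Mark H: refs=J D, marked=C D H
Mark G: refs=null, marked=C D G H
Mark A: refs=null H E, marked=A C D G H
Mark J: refs=null J, marked=A C D G H J
Mark E: refs=null G, marked=A C D E G H J
Unmarked (collected): B F I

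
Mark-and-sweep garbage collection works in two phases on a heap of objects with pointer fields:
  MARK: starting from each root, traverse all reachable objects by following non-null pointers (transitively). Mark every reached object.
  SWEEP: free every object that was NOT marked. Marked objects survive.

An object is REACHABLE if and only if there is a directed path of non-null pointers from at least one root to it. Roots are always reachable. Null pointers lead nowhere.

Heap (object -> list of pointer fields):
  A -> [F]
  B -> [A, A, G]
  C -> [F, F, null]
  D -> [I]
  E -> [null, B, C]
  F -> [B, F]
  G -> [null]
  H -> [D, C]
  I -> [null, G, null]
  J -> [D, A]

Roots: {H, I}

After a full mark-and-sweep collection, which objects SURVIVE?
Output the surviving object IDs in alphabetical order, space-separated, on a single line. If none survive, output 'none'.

Answer: A B C D F G H I

Derivation:
Roots: H I
Mark H: refs=D C, marked=H
Mark I: refs=null G null, marked=H I
Mark D: refs=I, marked=D H I
Mark C: refs=F F null, marked=C D H I
Mark G: refs=null, marked=C D G H I
Mark F: refs=B F, marked=C D F G H I
Mark B: refs=A A G, marked=B C D F G H I
Mark A: refs=F, marked=A B C D F G H I
Unmarked (collected): E J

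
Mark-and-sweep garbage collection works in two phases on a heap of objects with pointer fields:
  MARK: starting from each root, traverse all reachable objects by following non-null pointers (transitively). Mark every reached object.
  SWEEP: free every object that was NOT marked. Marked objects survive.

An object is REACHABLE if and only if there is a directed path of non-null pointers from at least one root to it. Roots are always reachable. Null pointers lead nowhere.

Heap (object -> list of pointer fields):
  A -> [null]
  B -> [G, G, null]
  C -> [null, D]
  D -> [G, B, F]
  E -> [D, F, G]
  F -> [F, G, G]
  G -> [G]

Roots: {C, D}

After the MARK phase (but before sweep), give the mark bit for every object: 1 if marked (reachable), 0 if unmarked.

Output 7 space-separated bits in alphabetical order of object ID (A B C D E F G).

Answer: 0 1 1 1 0 1 1

Derivation:
Roots: C D
Mark C: refs=null D, marked=C
Mark D: refs=G B F, marked=C D
Mark G: refs=G, marked=C D G
Mark B: refs=G G null, marked=B C D G
Mark F: refs=F G G, marked=B C D F G
Unmarked (collected): A E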